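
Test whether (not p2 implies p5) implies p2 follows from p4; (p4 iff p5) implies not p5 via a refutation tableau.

Initial set: {p4; ((p4 iff p5) implies not p5); not ((not p2 implies p5) implies p2)}.
not ((not p2 implies p5) implies p2): α-rule — add (not p2 implies p5), not p2.
((p4 iff p5) implies not p5): β-rule — branch into not (p4 iff p5)  //  not p5.
  branch 1 (add not (p4 iff p5)):
    (not p2 implies p5): β-rule — branch into not not p2  //  p5.
      branch 1.1 (add not not p2):
        × closes — contains both p2 and not p2.
      branch 1.2 (add p5):
        not (p4 iff p5): β-rule — branch into p4, not p5  //  not p4, p5.
          branch 1.2.1 (add p4, not p5):
            × closes — contains both p5 and not p5.
          branch 1.2.2 (add not p4, p5):
            × closes — contains both p4 and not p4.
  branch 2 (add not p5):
    (not p2 implies p5): β-rule — branch into not not p2  //  p5.
      branch 2.1 (add not not p2):
        × closes — contains both p2 and not p2.
      branch 2.2 (add p5):
        × closes — contains both p5 and not p5.
All 5 branches close.
Every branch closed, so the premises entail the conclusion.

Yes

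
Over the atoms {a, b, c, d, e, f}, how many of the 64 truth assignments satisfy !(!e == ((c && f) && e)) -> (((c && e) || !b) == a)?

Initial set: {(!(!e == ((c && f) && e)) -> (((c && e) || !b) == a))}.
(!(!e == ((c && f) && e)) -> (((c && e) || !b) == a)): β-rule — branch into !!(!e == ((c && f) && e))  //  (((c && e) || !b) == a).
  branch 1 (add !!(!e == ((c && f) && e))):
    !!(!e == ((c && f) && e)): β-rule — branch into !e, ((c && f) && e)  //  !!e, !((c && f) && e).
      branch 1.1 (add !e, ((c && f) && e)):
        ((c && f) && e): α-rule — add (c && f), e.
        × closes — contains both e and !e.
      branch 1.2 (add !!e, !((c && f) && e)):
        !((c && f) && e): β-rule — branch into !(c && f)  //  !e.
          branch 1.2.1 (add !(c && f)):
            !(c && f): β-rule — branch into !c  //  !f.
              branch 1.2.1.1 (add !c):
                ○ open, literals {c=F, e=T}.
              branch 1.2.1.2 (add !f):
                ○ open, literals {e=T, f=F}.
          branch 1.2.2 (add !e):
            × closes — contains both e and !e.
  branch 2 (add (((c && e) || !b) == a)):
    (((c && e) || !b) == a): β-rule — branch into ((c && e) || !b), a  //  !((c && e) || !b), !a.
      branch 2.1 (add ((c && e) || !b), a):
        ((c && e) || !b): β-rule — branch into (c && e)  //  !b.
          branch 2.1.1 (add (c && e)):
            (c && e): α-rule — add c, e.
            ○ open, literals {a=T, c=T, e=T}.
          branch 2.1.2 (add !b):
            ○ open, literals {a=T, b=F}.
      branch 2.2 (add !((c && e) || !b), !a):
        !((c && e) || !b): α-rule — add !(c && e), !!b.
        !(c && e): β-rule — branch into !c  //  !e.
          branch 2.2.1 (add !c):
            ○ open, literals {a=F, b=T, c=F}.
          branch 2.2.2 (add !e):
            ○ open, literals {a=F, b=T, e=F}.
2 branches closed, 6 open.
Each open branch fixes some atoms; the unmentioned ones are free. Counting distinct full assignments: branch {c=F, e=T} (a, b, d, f) contributes 16 new; branch {e=T, f=F} (a, b, c, d) contributes 8 new; branch {a=T, c=T, e=T} (b, d, f) contributes 4 new; branch {a=T, b=F} (c, d, e, f) contributes 8 new; branch {a=F, b=T, c=F} (d, e, f) contributes 4 new; branch {a=F, b=T, e=F} (c, d, f) contributes 4 new. Total: 44.

44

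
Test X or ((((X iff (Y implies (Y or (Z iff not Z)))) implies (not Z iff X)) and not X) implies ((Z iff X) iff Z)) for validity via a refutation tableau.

Assume the negation and expand:
Initial set: {not (X or ((((X iff (Y implies (Y or (Z iff not Z)))) implies (not Z iff X)) and not X) implies ((Z iff X) iff Z)))}.
not (X or ((((X iff (Y implies (Y or (Z iff not Z)))) implies (not Z iff X)) and not X) implies ((Z iff X) iff Z))): α-rule — add not X, not ((((X iff (Y implies (Y or (Z iff not Z)))) implies (not Z iff X)) and not X) implies ((Z iff X) iff Z)).
not ((((X iff (Y implies (Y or (Z iff not Z)))) implies (not Z iff X)) and not X) implies ((Z iff X) iff Z)): α-rule — add (((X iff (Y implies (Y or (Z iff not Z)))) implies (not Z iff X)) and not X), not ((Z iff X) iff Z).
(((X iff (Y implies (Y or (Z iff not Z)))) implies (not Z iff X)) and not X): α-rule — add ((X iff (Y implies (Y or (Z iff not Z)))) implies (not Z iff X)), not X.
not ((Z iff X) iff Z): β-rule — branch into (Z iff X), not Z  //  not (Z iff X), Z.
  branch 1 (add (Z iff X), not Z):
    ((X iff (Y implies (Y or (Z iff not Z)))) implies (not Z iff X)): β-rule — branch into not (X iff (Y implies (Y or (Z iff not Z))))  //  (not Z iff X).
      branch 1.1 (add not (X iff (Y implies (Y or (Z iff not Z))))):
        (Z iff X): β-rule — branch into Z, X  //  not Z, not X.
          branch 1.1.1 (add Z, X):
            × closes — contains both Z and not Z.
          branch 1.1.2 (add not Z, not X):
            not (X iff (Y implies (Y or (Z iff not Z)))): β-rule — branch into X, not (Y implies (Y or (Z iff not Z)))  //  not X, (Y implies (Y or (Z iff not Z))).
              branch 1.1.2.1 (add X, not (Y implies (Y or (Z iff not Z)))):
                × closes — contains both X and not X.
              branch 1.1.2.2 (add not X, (Y implies (Y or (Z iff not Z)))):
                (Y implies (Y or (Z iff not Z))): β-rule — branch into not Y  //  (Y or (Z iff not Z)).
                  branch 1.1.2.2.1 (add not Y):
                    ○ open, literals {X=false, Y=false, Z=false}.
                  branch 1.1.2.2.2 (add (Y or (Z iff not Z))):
                    (Y or (Z iff not Z)): β-rule — branch into Y  //  (Z iff not Z).
                      branch 1.1.2.2.2.1 (add Y):
                        ○ open, literals {X=false, Y=true, Z=false}.
                      branch 1.1.2.2.2.2 (add (Z iff not Z)):
                        (Z iff not Z): β-rule — branch into Z, not Z  //  not Z, not not Z.
                          branch 1.1.2.2.2.2.1 (add Z, not Z):
                            × closes — contains both Z and not Z.
                          branch 1.1.2.2.2.2.2 (add not Z, not not Z):
                            × closes — contains both Z and not Z.
      branch 1.2 (add (not Z iff X)):
        (Z iff X): β-rule — branch into Z, X  //  not Z, not X.
          branch 1.2.1 (add Z, X):
            × closes — contains both Z and not Z.
          branch 1.2.2 (add not Z, not X):
            (not Z iff X): β-rule — branch into not Z, X  //  not not Z, not X.
              branch 1.2.2.1 (add not Z, X):
                × closes — contains both X and not X.
              branch 1.2.2.2 (add not not Z, not X):
                × closes — contains both Z and not Z.
  branch 2 (add not (Z iff X), Z):
    ((X iff (Y implies (Y or (Z iff not Z)))) implies (not Z iff X)): β-rule — branch into not (X iff (Y implies (Y or (Z iff not Z))))  //  (not Z iff X).
      branch 2.1 (add not (X iff (Y implies (Y or (Z iff not Z))))):
        not (Z iff X): β-rule — branch into Z, not X  //  not Z, X.
          branch 2.1.1 (add Z, not X):
            not (X iff (Y implies (Y or (Z iff not Z)))): β-rule — branch into X, not (Y implies (Y or (Z iff not Z)))  //  not X, (Y implies (Y or (Z iff not Z))).
              branch 2.1.1.1 (add X, not (Y implies (Y or (Z iff not Z)))):
                × closes — contains both X and not X.
              branch 2.1.1.2 (add not X, (Y implies (Y or (Z iff not Z)))):
                (Y implies (Y or (Z iff not Z))): β-rule — branch into not Y  //  (Y or (Z iff not Z)).
                  branch 2.1.1.2.1 (add not Y):
                    ○ open, literals {X=false, Y=false, Z=true}.
                  branch 2.1.1.2.2 (add (Y or (Z iff not Z))):
                    (Y or (Z iff not Z)): β-rule — branch into Y  //  (Z iff not Z).
                      branch 2.1.1.2.2.1 (add Y):
                        ○ open, literals {X=false, Y=true, Z=true}.
                      branch 2.1.1.2.2.2 (add (Z iff not Z)):
                        (Z iff not Z): β-rule — branch into Z, not Z  //  not Z, not not Z.
                          branch 2.1.1.2.2.2.1 (add Z, not Z):
                            × closes — contains both Z and not Z.
                          branch 2.1.1.2.2.2.2 (add not Z, not not Z):
                            × closes — contains both Z and not Z.
          branch 2.1.2 (add not Z, X):
            × closes — contains both Z and not Z.
      branch 2.2 (add (not Z iff X)):
        not (Z iff X): β-rule — branch into Z, not X  //  not Z, X.
          branch 2.2.1 (add Z, not X):
            (not Z iff X): β-rule — branch into not Z, X  //  not not Z, not X.
              branch 2.2.1.1 (add not Z, X):
                × closes — contains both Z and not Z.
              branch 2.2.1.2 (add not not Z, not X):
                ○ open, literals {X=false, Z=true}.
          branch 2.2.2 (add not Z, X):
            × closes — contains both Z and not Z.
13 branches closed, 5 open.
An open branch gives a countermodel: X=false, Y=false, Z=false (unmentioned atoms arbitrary); under it the original formula is false.

Not valid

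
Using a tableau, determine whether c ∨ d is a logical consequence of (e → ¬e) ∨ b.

Initial set: {((e → ¬e) ∨ b); ¬(c ∨ d)}.
¬(c ∨ d): α-rule — add ¬c, ¬d.
((e → ¬e) ∨ b): β-rule — branch into (e → ¬e)  //  b.
  branch 1 (add (e → ¬e)):
    (e → ¬e): β-rule — branch into ¬e  //  ¬e.
      branch 1.1 (add ¬e):
        ○ open, literals {c=false, d=false, e=false}.
      branch 1.2 (add ¬e):
        ○ open, literals {c=false, d=false, e=false}.
  branch 2 (add b):
    ○ open, literals {b=true, c=false, d=false}.
0 branches closed, 3 open.
An open branch gives a countermodel: c=false, d=false, e=false (unmentioned atoms arbitrary); the premises hold there but the conclusion fails.

No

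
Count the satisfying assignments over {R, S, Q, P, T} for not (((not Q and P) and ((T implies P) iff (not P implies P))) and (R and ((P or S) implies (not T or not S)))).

29

Initial set: {not (((not Q and P) and ((T implies P) iff (not P implies P))) and (R and ((P or S) implies (not T or not S))))}.
not (((not Q and P) and ((T implies P) iff (not P implies P))) and (R and ((P or S) implies (not T or not S)))): β-rule — branch into not ((not Q and P) and ((T implies P) iff (not P implies P)))  //  not (R and ((P or S) implies (not T or not S))).
  branch 1 (add not ((not Q and P) and ((T implies P) iff (not P implies P)))):
    not ((not Q and P) and ((T implies P) iff (not P implies P))): β-rule — branch into not (not Q and P)  //  not ((T implies P) iff (not P implies P)).
      branch 1.1 (add not (not Q and P)):
        not (not Q and P): β-rule — branch into not not Q  //  not P.
          branch 1.1.1 (add not not Q):
            ○ open, literals {Q=true}.
          branch 1.1.2 (add not P):
            ○ open, literals {P=false}.
      branch 1.2 (add not ((T implies P) iff (not P implies P))):
        not ((T implies P) iff (not P implies P)): β-rule — branch into (T implies P), not (not P implies P)  //  not (T implies P), (not P implies P).
          branch 1.2.1 (add (T implies P), not (not P implies P)):
            not (not P implies P): α-rule — add not P, not P.
            (T implies P): β-rule — branch into not T  //  P.
              branch 1.2.1.1 (add not T):
                ○ open, literals {P=false, T=false}.
              branch 1.2.1.2 (add P):
                × closes — contains both P and not P.
          branch 1.2.2 (add not (T implies P), (not P implies P)):
            not (T implies P): α-rule — add T, not P.
            (not P implies P): β-rule — branch into not not P  //  P.
              branch 1.2.2.1 (add not not P):
                × closes — contains both P and not P.
              branch 1.2.2.2 (add P):
                × closes — contains both P and not P.
  branch 2 (add not (R and ((P or S) implies (not T or not S)))):
    not (R and ((P or S) implies (not T or not S))): β-rule — branch into not R  //  not ((P or S) implies (not T or not S)).
      branch 2.1 (add not R):
        ○ open, literals {R=false}.
      branch 2.2 (add not ((P or S) implies (not T or not S))):
        not ((P or S) implies (not T or not S)): α-rule — add (P or S), not (not T or not S).
        not (not T or not S): α-rule — add not not T, not not S.
        (P or S): β-rule — branch into P  //  S.
          branch 2.2.1 (add P):
            ○ open, literals {P=true, S=true, T=true}.
          branch 2.2.2 (add S):
            ○ open, literals {S=true, T=true}.
3 branches closed, 6 open.
Each open branch fixes some atoms; the unmentioned ones are free. Counting distinct full assignments: branch {Q=true} (R, S, P, T) contributes 16 new; branch {P=false} (R, S, Q, T) contributes 8 new; branch {P=false, T=false} (R, S, Q) contributes 0 new; branch {R=false} (S, Q, P, T) contributes 4 new; branch {P=true, S=true, T=true} (R, Q) contributes 1 new; branch {S=true, T=true} (R, Q, P) contributes 0 new. Total: 29.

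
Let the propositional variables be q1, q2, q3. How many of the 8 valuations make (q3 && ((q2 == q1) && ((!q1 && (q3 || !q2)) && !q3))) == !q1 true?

4

Initial set: {((q3 && ((q2 == q1) && ((!q1 && (q3 || !q2)) && !q3))) == !q1)}.
((q3 && ((q2 == q1) && ((!q1 && (q3 || !q2)) && !q3))) == !q1): β-rule — branch into (q3 && ((q2 == q1) && ((!q1 && (q3 || !q2)) && !q3))), !q1  //  !(q3 && ((q2 == q1) && ((!q1 && (q3 || !q2)) && !q3))), !!q1.
  branch 1 (add (q3 && ((q2 == q1) && ((!q1 && (q3 || !q2)) && !q3))), !q1):
    (q3 && ((q2 == q1) && ((!q1 && (q3 || !q2)) && !q3))): α-rule — add q3, ((q2 == q1) && ((!q1 && (q3 || !q2)) && !q3)).
    ((q2 == q1) && ((!q1 && (q3 || !q2)) && !q3)): α-rule — add (q2 == q1), ((!q1 && (q3 || !q2)) && !q3).
    ((!q1 && (q3 || !q2)) && !q3): α-rule — add (!q1 && (q3 || !q2)), !q3.
    × closes — contains both q3 and !q3.
  branch 2 (add !(q3 && ((q2 == q1) && ((!q1 && (q3 || !q2)) && !q3))), !!q1):
    !(q3 && ((q2 == q1) && ((!q1 && (q3 || !q2)) && !q3))): β-rule — branch into !q3  //  !((q2 == q1) && ((!q1 && (q3 || !q2)) && !q3)).
      branch 2.1 (add !q3):
        ○ open, literals {q1=T, q3=F}.
      branch 2.2 (add !((q2 == q1) && ((!q1 && (q3 || !q2)) && !q3))):
        !((q2 == q1) && ((!q1 && (q3 || !q2)) && !q3)): β-rule — branch into !(q2 == q1)  //  !((!q1 && (q3 || !q2)) && !q3).
          branch 2.2.1 (add !(q2 == q1)):
            !(q2 == q1): β-rule — branch into q2, !q1  //  !q2, q1.
              branch 2.2.1.1 (add q2, !q1):
                × closes — contains both q1 and !q1.
              branch 2.2.1.2 (add !q2, q1):
                ○ open, literals {q1=T, q2=F}.
          branch 2.2.2 (add !((!q1 && (q3 || !q2)) && !q3)):
            !((!q1 && (q3 || !q2)) && !q3): β-rule — branch into !(!q1 && (q3 || !q2))  //  !!q3.
              branch 2.2.2.1 (add !(!q1 && (q3 || !q2))):
                !(!q1 && (q3 || !q2)): β-rule — branch into !!q1  //  !(q3 || !q2).
                  branch 2.2.2.1.1 (add !!q1):
                    ○ open, literals {q1=T}.
                  branch 2.2.2.1.2 (add !(q3 || !q2)):
                    !(q3 || !q2): α-rule — add !q3, !!q2.
                    ○ open, literals {q1=T, q2=T, q3=F}.
              branch 2.2.2.2 (add !!q3):
                ○ open, literals {q1=T, q3=T}.
2 branches closed, 5 open.
Each open branch fixes some atoms; the unmentioned ones are free. Counting distinct full assignments: branch {q1=T, q3=F} (q2) contributes 2 new; branch {q1=T, q2=F} (q3) contributes 1 new; branch {q1=T} (q2, q3) contributes 1 new; branch {q1=T, q2=T, q3=F} (none free) contributes 0 new; branch {q1=T, q3=T} (q2) contributes 0 new. Total: 4.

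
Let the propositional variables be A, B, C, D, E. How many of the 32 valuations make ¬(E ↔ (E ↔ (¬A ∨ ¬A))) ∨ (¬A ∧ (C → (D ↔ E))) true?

Initial set: {(¬(E ↔ (E ↔ (¬A ∨ ¬A))) ∨ (¬A ∧ (C → (D ↔ E))))}.
(¬(E ↔ (E ↔ (¬A ∨ ¬A))) ∨ (¬A ∧ (C → (D ↔ E)))): β-rule — branch into ¬(E ↔ (E ↔ (¬A ∨ ¬A)))  //  (¬A ∧ (C → (D ↔ E))).
  branch 1 (add ¬(E ↔ (E ↔ (¬A ∨ ¬A)))):
    ¬(E ↔ (E ↔ (¬A ∨ ¬A))): β-rule — branch into E, ¬(E ↔ (¬A ∨ ¬A))  //  ¬E, (E ↔ (¬A ∨ ¬A)).
      branch 1.1 (add E, ¬(E ↔ (¬A ∨ ¬A))):
        ¬(E ↔ (¬A ∨ ¬A)): β-rule — branch into E, ¬(¬A ∨ ¬A)  //  ¬E, (¬A ∨ ¬A).
          branch 1.1.1 (add E, ¬(¬A ∨ ¬A)):
            ¬(¬A ∨ ¬A): α-rule — add ¬¬A, ¬¬A.
            ○ open, literals {A=true, E=true}.
          branch 1.1.2 (add ¬E, (¬A ∨ ¬A)):
            × closes — contains both E and ¬E.
      branch 1.2 (add ¬E, (E ↔ (¬A ∨ ¬A))):
        (E ↔ (¬A ∨ ¬A)): β-rule — branch into E, (¬A ∨ ¬A)  //  ¬E, ¬(¬A ∨ ¬A).
          branch 1.2.1 (add E, (¬A ∨ ¬A)):
            × closes — contains both E and ¬E.
          branch 1.2.2 (add ¬E, ¬(¬A ∨ ¬A)):
            ¬(¬A ∨ ¬A): α-rule — add ¬¬A, ¬¬A.
            ○ open, literals {A=true, E=false}.
  branch 2 (add (¬A ∧ (C → (D ↔ E)))):
    (¬A ∧ (C → (D ↔ E))): α-rule — add ¬A, (C → (D ↔ E)).
    (C → (D ↔ E)): β-rule — branch into ¬C  //  (D ↔ E).
      branch 2.1 (add ¬C):
        ○ open, literals {A=false, C=false}.
      branch 2.2 (add (D ↔ E)):
        (D ↔ E): β-rule — branch into D, E  //  ¬D, ¬E.
          branch 2.2.1 (add D, E):
            ○ open, literals {A=false, D=true, E=true}.
          branch 2.2.2 (add ¬D, ¬E):
            ○ open, literals {A=false, D=false, E=false}.
2 branches closed, 5 open.
Each open branch fixes some atoms; the unmentioned ones are free. Counting distinct full assignments: branch {A=true, E=true} (B, C, D) contributes 8 new; branch {A=true, E=false} (B, C, D) contributes 8 new; branch {A=false, C=false} (B, D, E) contributes 8 new; branch {A=false, D=true, E=true} (B, C) contributes 2 new; branch {A=false, D=false, E=false} (B, C) contributes 2 new. Total: 28.

28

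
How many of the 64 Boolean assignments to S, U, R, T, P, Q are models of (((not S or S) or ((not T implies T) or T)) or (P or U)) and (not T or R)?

Initial set: {T ((((not S or S) or ((not T implies T) or T)) or (P or U)) and (not T or R))}.
T ((((not S or S) or ((not T implies T) or T)) or (P or U)) and (not T or R)): α-rule — add T (((not S or S) or ((not T implies T) or T)) or (P or U)), T (not T or R).
T (((not S or S) or ((not T implies T) or T)) or (P or U)): β-rule — branch into T ((not S or S) or ((not T implies T) or T))  //  T (P or U).
  branch 1 (add T ((not S or S) or ((not T implies T) or T))):
    T (not T or R): β-rule — branch into T not T  //  T R.
      branch 1.1 (add T not T):
        T ((not S or S) or ((not T implies T) or T)): β-rule — branch into T (not S or S)  //  T ((not T implies T) or T).
          branch 1.1.1 (add T (not S or S)):
            T (not S or S): β-rule — branch into T not S  //  T S.
              branch 1.1.1.1 (add T not S):
                ○ open, literals {S=false, T=false}.
              branch 1.1.1.2 (add T S):
                ○ open, literals {S=true, T=false}.
          branch 1.1.2 (add T ((not T implies T) or T)):
            T ((not T implies T) or T): β-rule — branch into T (not T implies T)  //  T T.
              branch 1.1.2.1 (add T (not T implies T)):
                T (not T implies T): β-rule — branch into F not T  //  T T.
                  branch 1.1.2.1.1 (add F not T):
                    × closes — contains both T and not T.
                  branch 1.1.2.1.2 (add T T):
                    × closes — contains both T and not T.
              branch 1.1.2.2 (add T T):
                × closes — contains both T and not T.
      branch 1.2 (add T R):
        T ((not S or S) or ((not T implies T) or T)): β-rule — branch into T (not S or S)  //  T ((not T implies T) or T).
          branch 1.2.1 (add T (not S or S)):
            T (not S or S): β-rule — branch into T not S  //  T S.
              branch 1.2.1.1 (add T not S):
                ○ open, literals {R=true, S=false}.
              branch 1.2.1.2 (add T S):
                ○ open, literals {R=true, S=true}.
          branch 1.2.2 (add T ((not T implies T) or T)):
            T ((not T implies T) or T): β-rule — branch into T (not T implies T)  //  T T.
              branch 1.2.2.1 (add T (not T implies T)):
                T (not T implies T): β-rule — branch into F not T  //  T T.
                  branch 1.2.2.1.1 (add F not T):
                    ○ open, literals {R=true, T=true}.
                  branch 1.2.2.1.2 (add T T):
                    ○ open, literals {R=true, T=true}.
              branch 1.2.2.2 (add T T):
                ○ open, literals {R=true, T=true}.
  branch 2 (add T (P or U)):
    T (not T or R): β-rule — branch into T not T  //  T R.
      branch 2.1 (add T not T):
        T (P or U): β-rule — branch into T P  //  T U.
          branch 2.1.1 (add T P):
            ○ open, literals {P=true, T=false}.
          branch 2.1.2 (add T U):
            ○ open, literals {T=false, U=true}.
      branch 2.2 (add T R):
        T (P or U): β-rule — branch into T P  //  T U.
          branch 2.2.1 (add T P):
            ○ open, literals {P=true, R=true}.
          branch 2.2.2 (add T U):
            ○ open, literals {R=true, U=true}.
3 branches closed, 11 open.
Each open branch fixes some atoms; the unmentioned ones are free. Counting distinct full assignments: branch {S=false, T=false} (U, R, P, Q) contributes 16 new; branch {S=true, T=false} (U, R, P, Q) contributes 16 new; branch {R=true, S=false} (U, T, P, Q) contributes 8 new; branch {R=true, S=true} (U, T, P, Q) contributes 8 new; branch {R=true, T=true} (S, U, P, Q) contributes 0 new; branch {R=true, T=true} (S, U, P, Q) contributes 0 new; branch {R=true, T=true} (S, U, P, Q) contributes 0 new; branch {P=true, T=false} (S, U, R, Q) contributes 0 new; branch {T=false, U=true} (S, R, P, Q) contributes 0 new; branch {P=true, R=true} (S, U, T, Q) contributes 0 new; branch {R=true, U=true} (S, T, P, Q) contributes 0 new. Total: 48.

48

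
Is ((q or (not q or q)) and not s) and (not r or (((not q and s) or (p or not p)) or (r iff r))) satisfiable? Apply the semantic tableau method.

Initial set: {(((q or (not q or q)) and not s) and (not r or (((not q and s) or (p or not p)) or (r iff r))))}.
(((q or (not q or q)) and not s) and (not r or (((not q and s) or (p or not p)) or (r iff r)))): α-rule — add ((q or (not q or q)) and not s), (not r or (((not q and s) or (p or not p)) or (r iff r))).
((q or (not q or q)) and not s): α-rule — add (q or (not q or q)), not s.
(not r or (((not q and s) or (p or not p)) or (r iff r))): β-rule — branch into not r  //  (((not q and s) or (p or not p)) or (r iff r)).
  branch 1 (add not r):
    (q or (not q or q)): β-rule — branch into q  //  (not q or q).
      branch 1.1 (add q):
        ○ open, literals {q=T, r=F, s=F}.
      branch 1.2 (add (not q or q)):
        (not q or q): β-rule — branch into not q  //  q.
          branch 1.2.1 (add not q):
            ○ open, literals {q=F, r=F, s=F}.
          branch 1.2.2 (add q):
            ○ open, literals {q=T, r=F, s=F}.
  branch 2 (add (((not q and s) or (p or not p)) or (r iff r))):
    (q or (not q or q)): β-rule — branch into q  //  (not q or q).
      branch 2.1 (add q):
        (((not q and s) or (p or not p)) or (r iff r)): β-rule — branch into ((not q and s) or (p or not p))  //  (r iff r).
          branch 2.1.1 (add ((not q and s) or (p or not p))):
            ((not q and s) or (p or not p)): β-rule — branch into (not q and s)  //  (p or not p).
              branch 2.1.1.1 (add (not q and s)):
                (not q and s): α-rule — add not q, s.
                × closes — contains both q and not q.
              branch 2.1.1.2 (add (p or not p)):
                (p or not p): β-rule — branch into p  //  not p.
                  branch 2.1.1.2.1 (add p):
                    ○ open, literals {p=T, q=T, s=F}.
                  branch 2.1.1.2.2 (add not p):
                    ○ open, literals {p=F, q=T, s=F}.
          branch 2.1.2 (add (r iff r)):
            (r iff r): β-rule — branch into r, r  //  not r, not r.
              branch 2.1.2.1 (add r, r):
                ○ open, literals {q=T, r=T, s=F}.
              branch 2.1.2.2 (add not r, not r):
                ○ open, literals {q=T, r=F, s=F}.
      branch 2.2 (add (not q or q)):
        (((not q and s) or (p or not p)) or (r iff r)): β-rule — branch into ((not q and s) or (p or not p))  //  (r iff r).
          branch 2.2.1 (add ((not q and s) or (p or not p))):
            (not q or q): β-rule — branch into not q  //  q.
              branch 2.2.1.1 (add not q):
                ((not q and s) or (p or not p)): β-rule — branch into (not q and s)  //  (p or not p).
                  branch 2.2.1.1.1 (add (not q and s)):
                    (not q and s): α-rule — add not q, s.
                    × closes — contains both s and not s.
                  branch 2.2.1.1.2 (add (p or not p)):
                    (p or not p): β-rule — branch into p  //  not p.
                      branch 2.2.1.1.2.1 (add p):
                        ○ open, literals {p=T, q=F, s=F}.
                      branch 2.2.1.1.2.2 (add not p):
                        ○ open, literals {p=F, q=F, s=F}.
              branch 2.2.1.2 (add q):
                ((not q and s) or (p or not p)): β-rule — branch into (not q and s)  //  (p or not p).
                  branch 2.2.1.2.1 (add (not q and s)):
                    (not q and s): α-rule — add not q, s.
                    × closes — contains both q and not q.
                  branch 2.2.1.2.2 (add (p or not p)):
                    (p or not p): β-rule — branch into p  //  not p.
                      branch 2.2.1.2.2.1 (add p):
                        ○ open, literals {p=T, q=T, s=F}.
                      branch 2.2.1.2.2.2 (add not p):
                        ○ open, literals {p=F, q=T, s=F}.
          branch 2.2.2 (add (r iff r)):
            (not q or q): β-rule — branch into not q  //  q.
              branch 2.2.2.1 (add not q):
                (r iff r): β-rule — branch into r, r  //  not r, not r.
                  branch 2.2.2.1.1 (add r, r):
                    ○ open, literals {q=F, r=T, s=F}.
                  branch 2.2.2.1.2 (add not r, not r):
                    ○ open, literals {q=F, r=F, s=F}.
              branch 2.2.2.2 (add q):
                (r iff r): β-rule — branch into r, r  //  not r, not r.
                  branch 2.2.2.2.1 (add r, r):
                    ○ open, literals {q=T, r=T, s=F}.
                  branch 2.2.2.2.2 (add not r, not r):
                    ○ open, literals {q=T, r=F, s=F}.
3 branches closed, 15 open.
An open branch gives a satisfying assignment: q=T, r=F, s=F.

Satisfiable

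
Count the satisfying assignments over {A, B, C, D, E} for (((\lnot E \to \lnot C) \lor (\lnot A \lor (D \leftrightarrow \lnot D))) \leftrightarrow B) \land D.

8

Initial set: {((((\lnot E \to \lnot C) \lor (\lnot A \lor (D \leftrightarrow \lnot D))) \leftrightarrow B) \land D)}.
((((\lnot E \to \lnot C) \lor (\lnot A \lor (D \leftrightarrow \lnot D))) \leftrightarrow B) \land D): α-rule — add (((\lnot E \to \lnot C) \lor (\lnot A \lor (D \leftrightarrow \lnot D))) \leftrightarrow B), D.
(((\lnot E \to \lnot C) \lor (\lnot A \lor (D \leftrightarrow \lnot D))) \leftrightarrow B): β-rule — branch into ((\lnot E \to \lnot C) \lor (\lnot A \lor (D \leftrightarrow \lnot D))), B  //  \lnot ((\lnot E \to \lnot C) \lor (\lnot A \lor (D \leftrightarrow \lnot D))), \lnot B.
  branch 1 (add ((\lnot E \to \lnot C) \lor (\lnot A \lor (D \leftrightarrow \lnot D))), B):
    ((\lnot E \to \lnot C) \lor (\lnot A \lor (D \leftrightarrow \lnot D))): β-rule — branch into (\lnot E \to \lnot C)  //  (\lnot A \lor (D \leftrightarrow \lnot D)).
      branch 1.1 (add (\lnot E \to \lnot C)):
        (\lnot E \to \lnot C): β-rule — branch into \lnot \lnot E  //  \lnot C.
          branch 1.1.1 (add \lnot \lnot E):
            ○ open, literals {B=1, D=1, E=1}.
          branch 1.1.2 (add \lnot C):
            ○ open, literals {B=1, C=0, D=1}.
      branch 1.2 (add (\lnot A \lor (D \leftrightarrow \lnot D))):
        (\lnot A \lor (D \leftrightarrow \lnot D)): β-rule — branch into \lnot A  //  (D \leftrightarrow \lnot D).
          branch 1.2.1 (add \lnot A):
            ○ open, literals {A=0, B=1, D=1}.
          branch 1.2.2 (add (D \leftrightarrow \lnot D)):
            (D \leftrightarrow \lnot D): β-rule — branch into D, \lnot D  //  \lnot D, \lnot \lnot D.
              branch 1.2.2.1 (add D, \lnot D):
                × closes — contains both D and \lnot D.
              branch 1.2.2.2 (add \lnot D, \lnot \lnot D):
                × closes — contains both D and \lnot D.
  branch 2 (add \lnot ((\lnot E \to \lnot C) \lor (\lnot A \lor (D \leftrightarrow \lnot D))), \lnot B):
    \lnot ((\lnot E \to \lnot C) \lor (\lnot A \lor (D \leftrightarrow \lnot D))): α-rule — add \lnot (\lnot E \to \lnot C), \lnot (\lnot A \lor (D \leftrightarrow \lnot D)).
    \lnot (\lnot E \to \lnot C): α-rule — add \lnot E, \lnot \lnot C.
    \lnot (\lnot A \lor (D \leftrightarrow \lnot D)): α-rule — add \lnot \lnot A, \lnot (D \leftrightarrow \lnot D).
    \lnot (D \leftrightarrow \lnot D): β-rule — branch into D, \lnot \lnot D  //  \lnot D, \lnot D.
      branch 2.1 (add D, \lnot \lnot D):
        ○ open, literals {A=1, B=0, C=1, D=1, E=0}.
      branch 2.2 (add \lnot D, \lnot D):
        × closes — contains both D and \lnot D.
3 branches closed, 4 open.
Each open branch fixes some atoms; the unmentioned ones are free. Counting distinct full assignments: branch {B=1, D=1, E=1} (A, C) contributes 4 new; branch {B=1, C=0, D=1} (A, E) contributes 2 new; branch {A=0, B=1, D=1} (C, E) contributes 1 new; branch {A=1, B=0, C=1, D=1, E=0} (none free) contributes 1 new. Total: 8.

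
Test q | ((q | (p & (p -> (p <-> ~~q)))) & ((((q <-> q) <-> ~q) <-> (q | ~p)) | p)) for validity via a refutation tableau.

Assume the negation and expand:
Initial set: {F (q | ((q | (p & (p -> (p <-> ~~q)))) & ((((q <-> q) <-> ~q) <-> (q | ~p)) | p)))}.
F (q | ((q | (p & (p -> (p <-> ~~q)))) & ((((q <-> q) <-> ~q) <-> (q | ~p)) | p))): α-rule — add F q, F ((q | (p & (p -> (p <-> ~~q)))) & ((((q <-> q) <-> ~q) <-> (q | ~p)) | p)).
F ((q | (p & (p -> (p <-> ~~q)))) & ((((q <-> q) <-> ~q) <-> (q | ~p)) | p)): β-rule — branch into F (q | (p & (p -> (p <-> ~~q))))  //  F ((((q <-> q) <-> ~q) <-> (q | ~p)) | p).
  branch 1 (add F (q | (p & (p -> (p <-> ~~q))))):
    F (q | (p & (p -> (p <-> ~~q)))): α-rule — add F q, F (p & (p -> (p <-> ~~q))).
    F (p & (p -> (p <-> ~~q))): β-rule — branch into F p  //  F (p -> (p <-> ~~q)).
      branch 1.1 (add F p):
        ○ open, literals {p=0, q=0}.
      branch 1.2 (add F (p -> (p <-> ~~q))):
        F (p -> (p <-> ~~q)): α-rule — add T p, F (p <-> ~~q).
        F (p <-> ~~q): β-rule — branch into T p, F ~~q  //  F p, T ~~q.
          branch 1.2.1 (add T p, F ~~q):
            F ~~q: drop double negation, giving F q.
            ○ open, literals {p=1, q=0}.
          branch 1.2.2 (add F p, T ~~q):
            × closes — contains both p and ~p.
  branch 2 (add F ((((q <-> q) <-> ~q) <-> (q | ~p)) | p)):
    F ((((q <-> q) <-> ~q) <-> (q | ~p)) | p): α-rule — add F (((q <-> q) <-> ~q) <-> (q | ~p)), F p.
    F (((q <-> q) <-> ~q) <-> (q | ~p)): β-rule — branch into T ((q <-> q) <-> ~q), F (q | ~p)  //  F ((q <-> q) <-> ~q), T (q | ~p).
      branch 2.1 (add T ((q <-> q) <-> ~q), F (q | ~p)):
        F (q | ~p): α-rule — add F q, F ~p.
        × closes — contains both p and ~p.
      branch 2.2 (add F ((q <-> q) <-> ~q), T (q | ~p)):
        F ((q <-> q) <-> ~q): β-rule — branch into T (q <-> q), F ~q  //  F (q <-> q), T ~q.
          branch 2.2.1 (add T (q <-> q), F ~q):
            × closes — contains both q and ~q.
          branch 2.2.2 (add F (q <-> q), T ~q):
            T (q | ~p): β-rule — branch into T q  //  T ~p.
              branch 2.2.2.1 (add T q):
                × closes — contains both q and ~q.
              branch 2.2.2.2 (add T ~p):
                F (q <-> q): β-rule — branch into T q, F q  //  F q, T q.
                  branch 2.2.2.2.1 (add T q, F q):
                    × closes — contains both q and ~q.
                  branch 2.2.2.2.2 (add F q, T q):
                    × closes — contains both q and ~q.
6 branches closed, 2 open.
An open branch gives a countermodel: p=0, q=0 (unmentioned atoms arbitrary); under it the original formula is false.

Not valid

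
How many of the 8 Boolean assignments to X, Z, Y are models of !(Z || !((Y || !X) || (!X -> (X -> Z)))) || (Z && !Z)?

4

Initial set: {(!(Z || !((Y || !X) || (!X -> (X -> Z)))) || (Z && !Z))}.
(!(Z || !((Y || !X) || (!X -> (X -> Z)))) || (Z && !Z)): β-rule — branch into !(Z || !((Y || !X) || (!X -> (X -> Z))))  //  (Z && !Z).
  branch 1 (add !(Z || !((Y || !X) || (!X -> (X -> Z))))):
    !(Z || !((Y || !X) || (!X -> (X -> Z)))): α-rule — add !Z, !!((Y || !X) || (!X -> (X -> Z))).
    !!((Y || !X) || (!X -> (X -> Z))): β-rule — branch into (Y || !X)  //  (!X -> (X -> Z)).
      branch 1.1 (add (Y || !X)):
        (Y || !X): β-rule — branch into Y  //  !X.
          branch 1.1.1 (add Y):
            ○ open, literals {Y=T, Z=F}.
          branch 1.1.2 (add !X):
            ○ open, literals {X=F, Z=F}.
      branch 1.2 (add (!X -> (X -> Z))):
        (!X -> (X -> Z)): β-rule — branch into !!X  //  (X -> Z).
          branch 1.2.1 (add !!X):
            ○ open, literals {X=T, Z=F}.
          branch 1.2.2 (add (X -> Z)):
            (X -> Z): β-rule — branch into !X  //  Z.
              branch 1.2.2.1 (add !X):
                ○ open, literals {X=F, Z=F}.
              branch 1.2.2.2 (add Z):
                × closes — contains both Z and !Z.
  branch 2 (add (Z && !Z)):
    (Z && !Z): α-rule — add Z, !Z.
    × closes — contains both Z and !Z.
2 branches closed, 4 open.
Each open branch fixes some atoms; the unmentioned ones are free. Counting distinct full assignments: branch {Y=T, Z=F} (X) contributes 2 new; branch {X=F, Z=F} (Y) contributes 1 new; branch {X=T, Z=F} (Y) contributes 1 new; branch {X=F, Z=F} (Y) contributes 0 new. Total: 4.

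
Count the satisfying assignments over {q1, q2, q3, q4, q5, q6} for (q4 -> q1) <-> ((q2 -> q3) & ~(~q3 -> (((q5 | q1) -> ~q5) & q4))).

Initial set: {((q4 -> q1) <-> ((q2 -> q3) & ~(~q3 -> (((q5 | q1) -> ~q5) & q4))))}.
((q4 -> q1) <-> ((q2 -> q3) & ~(~q3 -> (((q5 | q1) -> ~q5) & q4)))): β-rule — branch into (q4 -> q1), ((q2 -> q3) & ~(~q3 -> (((q5 | q1) -> ~q5) & q4)))  //  ~(q4 -> q1), ~((q2 -> q3) & ~(~q3 -> (((q5 | q1) -> ~q5) & q4))).
  branch 1 (add (q4 -> q1), ((q2 -> q3) & ~(~q3 -> (((q5 | q1) -> ~q5) & q4)))):
    ((q2 -> q3) & ~(~q3 -> (((q5 | q1) -> ~q5) & q4))): α-rule — add (q2 -> q3), ~(~q3 -> (((q5 | q1) -> ~q5) & q4)).
    ~(~q3 -> (((q5 | q1) -> ~q5) & q4)): α-rule — add ~q3, ~(((q5 | q1) -> ~q5) & q4).
    (q4 -> q1): β-rule — branch into ~q4  //  q1.
      branch 1.1 (add ~q4):
        (q2 -> q3): β-rule — branch into ~q2  //  q3.
          branch 1.1.1 (add ~q2):
            ~(((q5 | q1) -> ~q5) & q4): β-rule — branch into ~((q5 | q1) -> ~q5)  //  ~q4.
              branch 1.1.1.1 (add ~((q5 | q1) -> ~q5)):
                ~((q5 | q1) -> ~q5): α-rule — add (q5 | q1), ~~q5.
                (q5 | q1): β-rule — branch into q5  //  q1.
                  branch 1.1.1.1.1 (add q5):
                    ○ open, literals {q2=0, q3=0, q4=0, q5=1}.
                  branch 1.1.1.1.2 (add q1):
                    ○ open, literals {q1=1, q2=0, q3=0, q4=0, q5=1}.
              branch 1.1.1.2 (add ~q4):
                ○ open, literals {q2=0, q3=0, q4=0}.
          branch 1.1.2 (add q3):
            × closes — contains both q3 and ~q3.
      branch 1.2 (add q1):
        (q2 -> q3): β-rule — branch into ~q2  //  q3.
          branch 1.2.1 (add ~q2):
            ~(((q5 | q1) -> ~q5) & q4): β-rule — branch into ~((q5 | q1) -> ~q5)  //  ~q4.
              branch 1.2.1.1 (add ~((q5 | q1) -> ~q5)):
                ~((q5 | q1) -> ~q5): α-rule — add (q5 | q1), ~~q5.
                (q5 | q1): β-rule — branch into q5  //  q1.
                  branch 1.2.1.1.1 (add q5):
                    ○ open, literals {q1=1, q2=0, q3=0, q5=1}.
                  branch 1.2.1.1.2 (add q1):
                    ○ open, literals {q1=1, q2=0, q3=0, q5=1}.
              branch 1.2.1.2 (add ~q4):
                ○ open, literals {q1=1, q2=0, q3=0, q4=0}.
          branch 1.2.2 (add q3):
            × closes — contains both q3 and ~q3.
  branch 2 (add ~(q4 -> q1), ~((q2 -> q3) & ~(~q3 -> (((q5 | q1) -> ~q5) & q4)))):
    ~(q4 -> q1): α-rule — add q4, ~q1.
    ~((q2 -> q3) & ~(~q3 -> (((q5 | q1) -> ~q5) & q4))): β-rule — branch into ~(q2 -> q3)  //  ~~(~q3 -> (((q5 | q1) -> ~q5) & q4)).
      branch 2.1 (add ~(q2 -> q3)):
        ~(q2 -> q3): α-rule — add q2, ~q3.
        ○ open, literals {q1=0, q2=1, q3=0, q4=1}.
      branch 2.2 (add ~~(~q3 -> (((q5 | q1) -> ~q5) & q4))):
        ~~(~q3 -> (((q5 | q1) -> ~q5) & q4)): β-rule — branch into ~~q3  //  (((q5 | q1) -> ~q5) & q4).
          branch 2.2.1 (add ~~q3):
            ○ open, literals {q1=0, q3=1, q4=1}.
          branch 2.2.2 (add (((q5 | q1) -> ~q5) & q4)):
            (((q5 | q1) -> ~q5) & q4): α-rule — add ((q5 | q1) -> ~q5), q4.
            ((q5 | q1) -> ~q5): β-rule — branch into ~(q5 | q1)  //  ~q5.
              branch 2.2.2.1 (add ~(q5 | q1)):
                ~(q5 | q1): α-rule — add ~q5, ~q1.
                ○ open, literals {q1=0, q4=1, q5=0}.
              branch 2.2.2.2 (add ~q5):
                ○ open, literals {q1=0, q4=1, q5=0}.
2 branches closed, 10 open.
Each open branch fixes some atoms; the unmentioned ones are free. Counting distinct full assignments: branch {q2=0, q3=0, q4=0, q5=1} (q1, q6) contributes 4 new; branch {q1=1, q2=0, q3=0, q4=0, q5=1} (q6) contributes 0 new; branch {q2=0, q3=0, q4=0} (q1, q5, q6) contributes 4 new; branch {q1=1, q2=0, q3=0, q5=1} (q4, q6) contributes 2 new; branch {q1=1, q2=0, q3=0, q5=1} (q4, q6) contributes 0 new; branch {q1=1, q2=0, q3=0, q4=0} (q5, q6) contributes 0 new; branch {q1=0, q2=1, q3=0, q4=1} (q5, q6) contributes 4 new; branch {q1=0, q3=1, q4=1} (q2, q5, q6) contributes 8 new; branch {q1=0, q4=1, q5=0} (q2, q3, q6) contributes 2 new; branch {q1=0, q4=1, q5=0} (q2, q3, q6) contributes 0 new. Total: 24.

24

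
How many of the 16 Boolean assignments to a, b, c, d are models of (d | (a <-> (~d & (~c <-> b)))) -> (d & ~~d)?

Initial set: {T ((d | (a <-> (~d & (~c <-> b)))) -> (d & ~~d))}.
T ((d | (a <-> (~d & (~c <-> b)))) -> (d & ~~d)): β-rule — branch into F (d | (a <-> (~d & (~c <-> b))))  //  T (d & ~~d).
  branch 1 (add F (d | (a <-> (~d & (~c <-> b))))):
    F (d | (a <-> (~d & (~c <-> b)))): α-rule — add F d, F (a <-> (~d & (~c <-> b))).
    F (a <-> (~d & (~c <-> b))): β-rule — branch into T a, F (~d & (~c <-> b))  //  F a, T (~d & (~c <-> b)).
      branch 1.1 (add T a, F (~d & (~c <-> b))):
        F (~d & (~c <-> b)): β-rule — branch into F ~d  //  F (~c <-> b).
          branch 1.1.1 (add F ~d):
            × closes — contains both d and ~d.
          branch 1.1.2 (add F (~c <-> b)):
            F (~c <-> b): β-rule — branch into T ~c, F b  //  F ~c, T b.
              branch 1.1.2.1 (add T ~c, F b):
                ○ open, literals {a=true, b=false, c=false, d=false}.
              branch 1.1.2.2 (add F ~c, T b):
                ○ open, literals {a=true, b=true, c=true, d=false}.
      branch 1.2 (add F a, T (~d & (~c <-> b))):
        T (~d & (~c <-> b)): α-rule — add T ~d, T (~c <-> b).
        T (~c <-> b): β-rule — branch into T ~c, T b  //  F ~c, F b.
          branch 1.2.1 (add T ~c, T b):
            ○ open, literals {a=false, b=true, c=false, d=false}.
          branch 1.2.2 (add F ~c, F b):
            ○ open, literals {a=false, b=false, c=true, d=false}.
  branch 2 (add T (d & ~~d)):
    T (d & ~~d): α-rule — add T d, T ~~d.
    T ~~d: drop double negation, giving T d.
    ○ open, literals {d=true}.
1 branch closed, 5 open.
Each open branch fixes some atoms; the unmentioned ones are free. Counting distinct full assignments: branch {a=true, b=false, c=false, d=false} (none free) contributes 1 new; branch {a=true, b=true, c=true, d=false} (none free) contributes 1 new; branch {a=false, b=true, c=false, d=false} (none free) contributes 1 new; branch {a=false, b=false, c=true, d=false} (none free) contributes 1 new; branch {d=true} (a, b, c) contributes 8 new. Total: 12.

12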